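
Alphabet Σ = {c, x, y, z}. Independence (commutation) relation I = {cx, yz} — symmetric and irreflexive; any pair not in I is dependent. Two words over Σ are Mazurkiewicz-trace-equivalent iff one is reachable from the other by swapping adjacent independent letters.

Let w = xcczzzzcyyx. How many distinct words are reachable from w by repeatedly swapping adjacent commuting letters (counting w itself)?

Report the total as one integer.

3

0(x) covers ∅
1(c) covers ∅
2(c) covers 1:c
3(z) covers 0:x, 2:c
4(z) covers 3:z
5(z) covers 4:z
6(z) covers 5:z
7(c) covers 6:z
8(y) covers 7:c
9(y) covers 8:y
10(x) covers 9:y
floor of heap: 0:x, 1:c
completions by unplaced set U, small U first (add the entries for U minus each lowest piece of U):
  |U|=1: {10}:1
  |U|=2: {9,10}:1
  |U|=3: {8,9,10}:1
  |U|=4: {7,8,9,10}:1
  |U|=5: {6,7,8,9,10}:1
  |U|=6: {5,6,7,8,9,10}:1
  |U|=7: {4,5,6,7,8,9,10}:1
  |U|=8: {3,4,5,6,7,8,9,10}:1
  |U|=9: {0,3,4,5,6,7,8,9,10}:1  {2,3,4,5,6,7,8,9,10}:1
  start at 0(x): 1
  start at 1(c): 2
sum over floor = 3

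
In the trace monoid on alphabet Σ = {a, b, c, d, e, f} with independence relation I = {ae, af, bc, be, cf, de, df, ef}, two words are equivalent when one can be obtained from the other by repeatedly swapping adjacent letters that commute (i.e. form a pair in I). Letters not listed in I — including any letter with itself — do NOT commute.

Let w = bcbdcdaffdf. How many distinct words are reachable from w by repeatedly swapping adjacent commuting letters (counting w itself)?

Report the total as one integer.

drop 0:b onto floor
drop 1:c onto floor
drop 2:b onto {0:b}
drop 3:d onto {1:c, 2:b}
drop 4:c onto {3:d}
drop 5:d onto {4:c}
drop 6:a onto {5:d}
drop 7:f onto {2:b}
drop 8:f onto {7:f}
drop 9:d onto {6:a}
drop 10:f onto {8:f}
ground layer = {0:b, 1:c}
drop-orders for the pieces not yet dropped (sum over which currently-grounded one goes next):
  1 to go: {9} 1  {10} 1
  2 to go: {6,9} 1  {8,10} 1  {9,10} 2
  3 to go: {5,6,9} 1  {6,9,10} 3  {7,8,10} 1  {8,9,10} 3
  4 to go: {4,5,6,9} 1  {5,6,9,10} 4  {6,8,9,10} 6  {7,8,9,10} 4
  5 to go: {3,4,5,6,9} 1  {4,5,6,9,10} 5  {5,6,8,9,10} 10  {6,7,8,9,10} 10
  6 to go: {1,3,4,5,6,9} 1  {3,4,5,6,9,10} 6  {4,5,6,8,9,10} 15  {5,6,7,8,9,10} 20
  7 to go: {1,3,4,5,6,9,10} 7  {3,4,5,6,8,9,10} 21  {4,5,6,7,8,9,10} 35
  8 to go: {1,3,4,5,6,8,9,10} 28  {3,4,5,6,7,8,9,10} 56
  9 to go: {1,3,4,5,6,7,8,9,10} 84  {2,3,4,5,6,7,8,9,10} 56
  if 0:b drops first: 140 orders
  if 1:c drops first: 56 orders
heap linearizations: 196

196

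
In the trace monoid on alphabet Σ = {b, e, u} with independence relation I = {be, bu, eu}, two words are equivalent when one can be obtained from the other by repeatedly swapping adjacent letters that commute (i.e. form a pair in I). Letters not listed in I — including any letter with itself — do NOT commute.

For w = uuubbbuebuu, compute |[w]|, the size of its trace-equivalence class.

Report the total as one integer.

2310

0(u) covers ∅
1(u) covers 0:u
2(u) covers 1:u
3(b) covers ∅
4(b) covers 3:b
5(b) covers 4:b
6(u) covers 2:u
7(e) covers ∅
8(b) covers 5:b
9(u) covers 6:u
10(u) covers 9:u
floor of heap: 0:u, 3:b, 7:e
completions by unplaced set U, small U first (add the entries for U minus each lowest piece of U):
  |U|=1: {7}:1  {8}:1  {10}:1
  |U|=2: {5,8}:1  {7,8}:2  {7,10}:2  {8,10}:2  {9,10}:1
  |U|=3: {4,5,8}:1  {5,7,8}:3  {5,8,10}:3  {6,9,10}:1  {7,8,10}:6  {7,9,10}:3  {8,9,10}:3
  |U|=4: {2,6,9,10}:1  {3,4,5,8}:1  {4,5,7,8}:4  {4,5,8,10}:4  {5,7,8,10}:12  {5,8,9,10}:6  {6,7,9,10}:4  {6,8,9,10}:4  {7,8,9,10}:12
  |U|=5: {1,2,6,9,10}:1  {2,6,7,9,10}:5  {2,6,8,9,10}:5  {3,4,5,7,8}:5  {3,4,5,8,10}:5  {4,5,7,8,10}:20  {4,5,8,9,10}:10  {5,6,8,9,10}:10  {5,7,8,9,10}:30  {6,7,8,9,10}:20
  |U|=6: {0,1,2,6,9,10}:1  {1,2,6,7,9,10}:6  {1,2,6,8,9,10}:6  {2,5,6,8,9,10}:15  {2,6,7,8,9,10}:30  {3,4,5,7,8,10}:30  {3,4,5,8,9,10}:15  {4,5,6,8,9,10}:20  {4,5,7,8,9,10}:60  {5,6,7,8,9,10}:60
  |U|=7: {0,1,2,6,7,9,10}:7  {0,1,2,6,8,9,10}:7  {1,2,5,6,8,9,10}:21  {1,2,6,7,8,9,10}:42  {2,4,5,6,8,9,10}:35  {2,5,6,7,8,9,10}:105  {3,4,5,6,8,9,10}:35  {3,4,5,7,8,9,10}:105  {4,5,6,7,8,9,10}:140
  |U|=8: {0,1,2,5,6,8,9,10}:28  {0,1,2,6,7,8,9,10}:56  {1,2,4,5,6,8,9,10}:56  {1,2,5,6,7,8,9,10}:168  {2,3,4,5,6,8,9,10}:70  {2,4,5,6,7,8,9,10}:280  {3,4,5,6,7,8,9,10}:280
  |U|=9: {0,1,2,4,5,6,8,9,10}:84  {0,1,2,5,6,7,8,9,10}:252  {1,2,3,4,5,6,8,9,10}:126  {1,2,4,5,6,7,8,9,10}:504  {2,3,4,5,6,7,8,9,10}:630
  start at 0(u): 1260
  start at 3(b): 840
  start at 7(e): 210
sum over floor = 2310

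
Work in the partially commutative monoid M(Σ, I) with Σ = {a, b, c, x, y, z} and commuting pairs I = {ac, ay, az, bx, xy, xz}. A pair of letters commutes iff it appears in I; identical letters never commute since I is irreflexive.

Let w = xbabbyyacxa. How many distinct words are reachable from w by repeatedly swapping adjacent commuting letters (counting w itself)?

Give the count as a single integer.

8

drop 0:x onto floor
drop 1:b onto floor
drop 2:a onto {0:x, 1:b}
drop 3:b onto {2:a}
drop 4:b onto {3:b}
drop 5:y onto {4:b}
drop 6:y onto {5:y}
drop 7:a onto {4:b}
drop 8:c onto {6:y}
drop 9:x onto {7:a, 8:c}
drop 10:a onto {9:x}
ground layer = {0:x, 1:b}
drop-orders for the pieces not yet dropped (sum over which currently-grounded one goes next):
  1 to go: {10} 1
  2 to go: {9,10} 1
  3 to go: {7,9,10} 1  {8,9,10} 1
  4 to go: {6,8,9,10} 1  {7,8,9,10} 2
  5 to go: {5,6,8,9,10} 1  {6,7,8,9,10} 3
  6 to go: {5,6,7,8,9,10} 4
  7 to go: {4,5,6,7,8,9,10} 4
  8 to go: {3,4,5,6,7,8,9,10} 4
  9 to go: {2,3,4,5,6,7,8,9,10} 4
  if 0:x drops first: 4 orders
  if 1:b drops first: 4 orders
heap linearizations: 8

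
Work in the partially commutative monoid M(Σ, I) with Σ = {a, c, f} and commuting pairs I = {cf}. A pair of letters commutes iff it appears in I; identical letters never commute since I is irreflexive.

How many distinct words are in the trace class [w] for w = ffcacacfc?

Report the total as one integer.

9

piece 0:f — minimal
piece 1:f rests on {0:f}
piece 2:c — minimal
piece 3:a rests on {1:f, 2:c}
piece 4:c rests on {3:a}
piece 5:a rests on {4:c}
piece 6:c rests on {5:a}
piece 7:f rests on {5:a}
piece 8:c rests on {6:c}
minimal pieces: {0:f, 2:c}
ways to finish when only these pieces remain (= sum over removing one remaining piece with nothing left below it):
  1 left: {7}→1  {8}→1
  2 left: {6,8}→1  {7,8}→2
  3 left: {6,7,8}→3
  4 left: {5,6,7,8}→3
  5 left: {4,5,6,7,8}→3
  6 left: {3,4,5,6,7,8}→3
  7 left: {1,3,4,5,6,7,8}→3  {2,3,4,5,6,7,8}→3
  placing 0:f first → 6 extensions
  placing 2:c first → 3 extensions
total linear extensions = 9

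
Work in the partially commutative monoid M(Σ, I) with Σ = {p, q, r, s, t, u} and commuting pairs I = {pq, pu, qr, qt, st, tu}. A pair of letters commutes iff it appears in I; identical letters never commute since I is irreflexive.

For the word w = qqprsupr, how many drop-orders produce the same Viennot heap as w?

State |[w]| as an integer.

piece 0:q — minimal
piece 1:q rests on {0:q}
piece 2:p — minimal
piece 3:r rests on {2:p}
piece 4:s rests on {1:q, 3:r}
piece 5:u rests on {4:s}
piece 6:p rests on {4:s}
piece 7:r rests on {5:u, 6:p}
minimal pieces: {0:q, 2:p}
ways to finish when only these pieces remain (= sum over removing one remaining piece with nothing left below it):
  1 left: {7}→1
  2 left: {5,7}→1  {6,7}→1
  3 left: {5,6,7}→2
  4 left: {4,5,6,7}→2
  5 left: {1,4,5,6,7}→2  {3,4,5,6,7}→2
  6 left: {0,1,4,5,6,7}→2  {1,3,4,5,6,7}→4  {2,3,4,5,6,7}→2
  placing 0:q first → 6 extensions
  placing 2:p first → 6 extensions
total linear extensions = 12

12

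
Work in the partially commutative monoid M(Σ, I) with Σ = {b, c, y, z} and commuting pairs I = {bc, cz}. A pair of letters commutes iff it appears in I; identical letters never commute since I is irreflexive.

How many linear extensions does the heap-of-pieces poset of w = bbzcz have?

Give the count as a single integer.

piece 0:b — minimal
piece 1:b rests on {0:b}
piece 2:z rests on {1:b}
piece 3:c — minimal
piece 4:z rests on {2:z}
minimal pieces: {0:b, 3:c}
ways to finish when only these pieces remain (= sum over removing one remaining piece with nothing left below it):
  1 left: {3}→1  {4}→1
  2 left: {2,4}→1  {3,4}→2
  3 left: {1,2,4}→1  {2,3,4}→3
  placing 0:b first → 4 extensions
  placing 3:c first → 1 extensions
total linear extensions = 5

5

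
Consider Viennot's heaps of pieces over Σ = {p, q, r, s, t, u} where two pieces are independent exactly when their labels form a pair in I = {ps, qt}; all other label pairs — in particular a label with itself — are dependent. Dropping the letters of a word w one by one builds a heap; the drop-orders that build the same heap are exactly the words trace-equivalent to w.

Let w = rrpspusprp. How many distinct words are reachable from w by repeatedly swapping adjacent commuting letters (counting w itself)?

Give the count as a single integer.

6

#0=r has no predecessor
#1=r depends on [0:r]
#2=p depends on [1:r]
#3=s depends on [1:r]
#4=p depends on [2:p]
#5=u depends on [3:s, 4:p]
#6=s depends on [5:u]
#7=p depends on [5:u]
#8=r depends on [6:s, 7:p]
#9=p depends on [8:r]
sources: [0:r]
N(rest) = Σ N(rest − s) over sources s of rest; N(one piece) = 1:
  size 1 → [9]=1
  size 2 → [8,9]=1
  size 3 → [6,8,9]=1  [7,8,9]=1
  size 4 → [6,7,8,9]=2
  size 5 → [5,6,7,8,9]=2
  size 6 → [3,5,6,7,8,9]=2  [4,5,6,7,8,9]=2
  size 7 → [2,4,5,6,7,8,9]=2  [3,4,5,6,7,8,9]=4
  size 8 → [2,3,4,5,6,7,8,9]=6
  first=0(r) contributes 6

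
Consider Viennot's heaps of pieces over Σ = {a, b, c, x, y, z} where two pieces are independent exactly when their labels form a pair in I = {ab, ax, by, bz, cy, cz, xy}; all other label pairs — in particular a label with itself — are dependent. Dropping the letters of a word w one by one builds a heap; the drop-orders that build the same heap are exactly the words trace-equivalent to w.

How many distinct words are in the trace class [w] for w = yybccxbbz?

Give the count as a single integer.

64

drop 0:y onto floor
drop 1:y onto {0:y}
drop 2:b onto floor
drop 3:c onto {2:b}
drop 4:c onto {3:c}
drop 5:x onto {4:c}
drop 6:b onto {5:x}
drop 7:b onto {6:b}
drop 8:z onto {1:y, 5:x}
ground layer = {0:y, 2:b}
drop-orders for the pieces not yet dropped (sum over which currently-grounded one goes next):
  1 to go: {7} 1  {8} 1
  2 to go: {1,8} 1  {6,7} 1  {7,8} 2
  3 to go: {0,1,8} 1  {1,7,8} 3  {6,7,8} 3
  4 to go: {0,1,7,8} 4  {1,6,7,8} 6  {5,6,7,8} 3
  5 to go: {0,1,6,7,8} 10  {1,5,6,7,8} 9  {4,5,6,7,8} 3
  6 to go: {0,1,5,6,7,8} 19  {1,4,5,6,7,8} 12  {3,4,5,6,7,8} 3
  7 to go: {0,1,4,5,6,7,8} 31  {1,3,4,5,6,7,8} 15  {2,3,4,5,6,7,8} 3
  if 0:y drops first: 18 orders
  if 2:b drops first: 46 orders
heap linearizations: 64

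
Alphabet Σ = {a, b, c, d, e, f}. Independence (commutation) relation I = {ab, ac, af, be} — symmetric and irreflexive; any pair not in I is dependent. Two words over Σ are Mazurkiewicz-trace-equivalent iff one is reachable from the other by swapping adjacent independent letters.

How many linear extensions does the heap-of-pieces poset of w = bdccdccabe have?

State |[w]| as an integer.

7

drop 0:b onto floor
drop 1:d onto {0:b}
drop 2:c onto {1:d}
drop 3:c onto {2:c}
drop 4:d onto {3:c}
drop 5:c onto {4:d}
drop 6:c onto {5:c}
drop 7:a onto {4:d}
drop 8:b onto {6:c}
drop 9:e onto {6:c, 7:a}
ground layer = {0:b}
drop-orders for the pieces not yet dropped (sum over which currently-grounded one goes next):
  1 to go: {8} 1  {9} 1
  2 to go: {7,9} 1  {8,9} 2
  3 to go: {6,8,9} 2  {7,8,9} 3
  4 to go: {5,6,8,9} 2  {6,7,8,9} 5
  5 to go: {5,6,7,8,9} 7
  6 to go: {4,5,6,7,8,9} 7
  7 to go: {3,4,5,6,7,8,9} 7
  8 to go: {2,3,4,5,6,7,8,9} 7
  if 0:b drops first: 7 orders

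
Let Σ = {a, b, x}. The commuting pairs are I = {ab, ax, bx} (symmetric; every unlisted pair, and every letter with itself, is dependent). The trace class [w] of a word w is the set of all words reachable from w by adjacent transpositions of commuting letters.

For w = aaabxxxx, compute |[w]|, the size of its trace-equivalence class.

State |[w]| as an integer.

0(a) covers ∅
1(a) covers 0:a
2(a) covers 1:a
3(b) covers ∅
4(x) covers ∅
5(x) covers 4:x
6(x) covers 5:x
7(x) covers 6:x
floor of heap: 0:a, 3:b, 4:x
completions by unplaced set U, small U first (add the entries for U minus each lowest piece of U):
  |U|=1: {2}:1  {3}:1  {7}:1
  |U|=2: {1,2}:1  {2,3}:2  {2,7}:2  {3,7}:2  {6,7}:1
  |U|=3: {0,1,2}:1  {1,2,3}:3  {1,2,7}:3  {2,3,7}:6  {2,6,7}:3  {3,6,7}:3  {5,6,7}:1
  |U|=4: {0,1,2,3}:4  {0,1,2,7}:4  {1,2,3,7}:12  {1,2,6,7}:6  {2,3,6,7}:12  {2,5,6,7}:4  {3,5,6,7}:4  {4,5,6,7}:1
  |U|=5: {0,1,2,3,7}:20  {0,1,2,6,7}:10  {1,2,3,6,7}:30  {1,2,5,6,7}:10  {2,3,5,6,7}:20  {2,4,5,6,7}:5  {3,4,5,6,7}:5
  |U|=6: {0,1,2,3,6,7}:60  {0,1,2,5,6,7}:20  {1,2,3,5,6,7}:60  {1,2,4,5,6,7}:15  {2,3,4,5,6,7}:30
  start at 0(a): 105
  start at 3(b): 35
  start at 4(x): 140
sum over floor = 280

280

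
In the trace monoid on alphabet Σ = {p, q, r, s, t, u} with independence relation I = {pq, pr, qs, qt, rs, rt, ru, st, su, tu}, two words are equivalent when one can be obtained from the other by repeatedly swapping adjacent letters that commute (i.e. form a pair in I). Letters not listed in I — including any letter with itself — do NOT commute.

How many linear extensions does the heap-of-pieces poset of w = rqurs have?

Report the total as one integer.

piece 0:r — minimal
piece 1:q rests on {0:r}
piece 2:u rests on {1:q}
piece 3:r rests on {1:q}
piece 4:s — minimal
minimal pieces: {0:r, 4:s}
ways to finish when only these pieces remain (= sum over removing one remaining piece with nothing left below it):
  1 left: {2}→1  {3}→1  {4}→1
  2 left: {2,3}→2  {2,4}→2  {3,4}→2
  3 left: {1,2,3}→2  {2,3,4}→6
  placing 0:r first → 8 extensions
  placing 4:s first → 2 extensions
total linear extensions = 10

10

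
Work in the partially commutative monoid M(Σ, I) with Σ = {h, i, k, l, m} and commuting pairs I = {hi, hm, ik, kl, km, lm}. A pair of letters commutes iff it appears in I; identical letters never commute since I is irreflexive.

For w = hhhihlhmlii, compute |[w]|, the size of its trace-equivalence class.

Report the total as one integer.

30

drop 0:h onto floor
drop 1:h onto {0:h}
drop 2:h onto {1:h}
drop 3:i onto floor
drop 4:h onto {2:h}
drop 5:l onto {3:i, 4:h}
drop 6:h onto {5:l}
drop 7:m onto {3:i}
drop 8:l onto {6:h}
drop 9:i onto {7:m, 8:l}
drop 10:i onto {9:i}
ground layer = {0:h, 3:i}
drop-orders for the pieces not yet dropped (sum over which currently-grounded one goes next):
  1 to go: {10} 1
  2 to go: {9,10} 1
  3 to go: {7,9,10} 1  {8,9,10} 1
  4 to go: {6,8,9,10} 1  {7,8,9,10} 2
  5 to go: {5,6,8,9,10} 1  {6,7,8,9,10} 3
  6 to go: {4,5,6,8,9,10} 1  {5,6,7,8,9,10} 4
  7 to go: {2,4,5,6,8,9,10} 1  {3,5,6,7,8,9,10} 4  {4,5,6,7,8,9,10} 5
  8 to go: {1,2,4,5,6,8,9,10} 1  {2,4,5,6,7,8,9,10} 6  {3,4,5,6,7,8,9,10} 9
  9 to go: {0,1,2,4,5,6,8,9,10} 1  {1,2,4,5,6,7,8,9,10} 7  {2,3,4,5,6,7,8,9,10} 15
  if 0:h drops first: 22 orders
  if 3:i drops first: 8 orders
heap linearizations: 30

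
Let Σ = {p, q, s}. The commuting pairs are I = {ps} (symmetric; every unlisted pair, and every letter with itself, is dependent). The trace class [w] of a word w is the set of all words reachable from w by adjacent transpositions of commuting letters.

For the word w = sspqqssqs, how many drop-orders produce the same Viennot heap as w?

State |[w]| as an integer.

#0=s has no predecessor
#1=s depends on [0:s]
#2=p has no predecessor
#3=q depends on [1:s, 2:p]
#4=q depends on [3:q]
#5=s depends on [4:q]
#6=s depends on [5:s]
#7=q depends on [6:s]
#8=s depends on [7:q]
sources: [0:s, 2:p]
N(rest) = Σ N(rest − s) over sources s of rest; N(one piece) = 1:
  size 1 → [8]=1
  size 2 → [7,8]=1
  size 3 → [6,7,8]=1
  size 4 → [5,6,7,8]=1
  size 5 → [4,5,6,7,8]=1
  size 6 → [3,4,5,6,7,8]=1
  size 7 → [1,3,4,5,6,7,8]=1  [2,3,4,5,6,7,8]=1
  first=0(s) contributes 2
  first=2(p) contributes 1
|[w]| = 3

3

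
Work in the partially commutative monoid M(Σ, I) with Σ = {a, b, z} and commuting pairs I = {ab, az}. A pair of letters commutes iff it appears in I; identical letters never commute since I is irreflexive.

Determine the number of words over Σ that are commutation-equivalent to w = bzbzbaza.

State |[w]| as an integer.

28

#0=b has no predecessor
#1=z depends on [0:b]
#2=b depends on [1:z]
#3=z depends on [2:b]
#4=b depends on [3:z]
#5=a has no predecessor
#6=z depends on [4:b]
#7=a depends on [5:a]
sources: [0:b, 5:a]
N(rest) = Σ N(rest − s) over sources s of rest; N(one piece) = 1:
  size 1 → [6]=1  [7]=1
  size 2 → [4,6]=1  [5,7]=1  [6,7]=2
  size 3 → [3,4,6]=1  [4,6,7]=3  [5,6,7]=3
  size 4 → [2,3,4,6]=1  [3,4,6,7]=4  [4,5,6,7]=6
  size 5 → [1,2,3,4,6]=1  [2,3,4,6,7]=5  [3,4,5,6,7]=10
  size 6 → [0,1,2,3,4,6]=1  [1,2,3,4,6,7]=6  [2,3,4,5,6,7]=15
  first=0(b) contributes 21
  first=5(a) contributes 7
|[w]| = 28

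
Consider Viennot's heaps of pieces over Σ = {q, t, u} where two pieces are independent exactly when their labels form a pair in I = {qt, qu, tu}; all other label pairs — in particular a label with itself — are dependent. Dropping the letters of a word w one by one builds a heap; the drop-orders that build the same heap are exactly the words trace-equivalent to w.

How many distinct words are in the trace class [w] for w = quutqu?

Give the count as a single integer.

piece 0:q — minimal
piece 1:u — minimal
piece 2:u rests on {1:u}
piece 3:t — minimal
piece 4:q rests on {0:q}
piece 5:u rests on {2:u}
minimal pieces: {0:q, 1:u, 3:t}
ways to finish when only these pieces remain (= sum over removing one remaining piece with nothing left below it):
  1 left: {3}→1  {4}→1  {5}→1
  2 left: {0,4}→1  {2,5}→1  {3,4}→2  {3,5}→2  {4,5}→2
  3 left: {0,3,4}→3  {0,4,5}→3  {1,2,5}→1  {2,3,5}→3  {2,4,5}→3  {3,4,5}→6
  4 left: {0,2,4,5}→6  {0,3,4,5}→12  {1,2,3,5}→4  {1,2,4,5}→4  {2,3,4,5}→12
  placing 0:q first → 20 extensions
  placing 1:u first → 30 extensions
  placing 3:t first → 10 extensions
total linear extensions = 60

60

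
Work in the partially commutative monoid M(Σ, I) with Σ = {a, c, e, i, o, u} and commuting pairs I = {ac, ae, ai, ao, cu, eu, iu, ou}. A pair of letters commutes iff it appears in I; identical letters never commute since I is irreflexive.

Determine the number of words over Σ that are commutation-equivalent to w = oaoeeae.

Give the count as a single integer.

0(o) covers ∅
1(a) covers ∅
2(o) covers 0:o
3(e) covers 2:o
4(e) covers 3:e
5(a) covers 1:a
6(e) covers 4:e
floor of heap: 0:o, 1:a
completions by unplaced set U, small U first (add the entries for U minus each lowest piece of U):
  |U|=1: {5}:1  {6}:1
  |U|=2: {1,5}:1  {4,6}:1  {5,6}:2
  |U|=3: {1,5,6}:3  {3,4,6}:1  {4,5,6}:3
  |U|=4: {1,4,5,6}:6  {2,3,4,6}:1  {3,4,5,6}:4
  |U|=5: {0,2,3,4,6}:1  {1,3,4,5,6}:10  {2,3,4,5,6}:5
  start at 0(o): 15
  start at 1(a): 6
sum over floor = 21

21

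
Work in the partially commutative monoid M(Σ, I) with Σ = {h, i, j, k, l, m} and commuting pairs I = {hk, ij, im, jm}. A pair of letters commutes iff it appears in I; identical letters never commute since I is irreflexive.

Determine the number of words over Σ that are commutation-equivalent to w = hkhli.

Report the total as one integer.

piece 0:h — minimal
piece 1:k — minimal
piece 2:h rests on {0:h}
piece 3:l rests on {1:k, 2:h}
piece 4:i rests on {3:l}
minimal pieces: {0:h, 1:k}
ways to finish when only these pieces remain (= sum over removing one remaining piece with nothing left below it):
  1 left: {4}→1
  2 left: {3,4}→1
  3 left: {1,3,4}→1  {2,3,4}→1
  placing 0:h first → 2 extensions
  placing 1:k first → 1 extensions
total linear extensions = 3

3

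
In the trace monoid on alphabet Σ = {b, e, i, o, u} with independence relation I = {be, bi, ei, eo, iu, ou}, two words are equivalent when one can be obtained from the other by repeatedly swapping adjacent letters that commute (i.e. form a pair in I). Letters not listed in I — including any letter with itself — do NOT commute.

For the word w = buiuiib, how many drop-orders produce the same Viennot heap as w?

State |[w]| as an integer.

piece 0:b — minimal
piece 1:u rests on {0:b}
piece 2:i — minimal
piece 3:u rests on {1:u}
piece 4:i rests on {2:i}
piece 5:i rests on {4:i}
piece 6:b rests on {3:u}
minimal pieces: {0:b, 2:i}
ways to finish when only these pieces remain (= sum over removing one remaining piece with nothing left below it):
  1 left: {5}→1  {6}→1
  2 left: {3,6}→1  {4,5}→1  {5,6}→2
  3 left: {1,3,6}→1  {2,4,5}→1  {3,5,6}→3  {4,5,6}→3
  4 left: {0,1,3,6}→1  {1,3,5,6}→4  {2,4,5,6}→4  {3,4,5,6}→6
  5 left: {0,1,3,5,6}→5  {1,3,4,5,6}→10  {2,3,4,5,6}→10
  placing 0:b first → 20 extensions
  placing 2:i first → 15 extensions
total linear extensions = 35

35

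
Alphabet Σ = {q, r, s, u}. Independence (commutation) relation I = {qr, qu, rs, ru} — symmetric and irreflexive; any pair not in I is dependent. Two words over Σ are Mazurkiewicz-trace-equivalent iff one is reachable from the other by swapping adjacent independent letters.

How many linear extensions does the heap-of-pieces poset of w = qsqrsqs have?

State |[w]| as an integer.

drop 0:q onto floor
drop 1:s onto {0:q}
drop 2:q onto {1:s}
drop 3:r onto floor
drop 4:s onto {2:q}
drop 5:q onto {4:s}
drop 6:s onto {5:q}
ground layer = {0:q, 3:r}
drop-orders for the pieces not yet dropped (sum over which currently-grounded one goes next):
  1 to go: {3} 1  {6} 1
  2 to go: {3,6} 2  {5,6} 1
  3 to go: {3,5,6} 3  {4,5,6} 1
  4 to go: {2,4,5,6} 1  {3,4,5,6} 4
  5 to go: {1,2,4,5,6} 1  {2,3,4,5,6} 5
  if 0:q drops first: 6 orders
  if 3:r drops first: 1 orders
heap linearizations: 7

7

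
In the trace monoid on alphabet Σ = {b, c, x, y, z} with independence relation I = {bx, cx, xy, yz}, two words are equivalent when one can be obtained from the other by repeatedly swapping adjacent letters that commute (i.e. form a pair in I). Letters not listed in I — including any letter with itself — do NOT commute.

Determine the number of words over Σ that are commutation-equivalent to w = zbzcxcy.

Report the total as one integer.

4

drop 0:z onto floor
drop 1:b onto {0:z}
drop 2:z onto {1:b}
drop 3:c onto {2:z}
drop 4:x onto {2:z}
drop 5:c onto {3:c}
drop 6:y onto {5:c}
ground layer = {0:z}
drop-orders for the pieces not yet dropped (sum over which currently-grounded one goes next):
  1 to go: {4} 1  {6} 1
  2 to go: {4,6} 2  {5,6} 1
  3 to go: {3,5,6} 1  {4,5,6} 3
  4 to go: {3,4,5,6} 4
  5 to go: {2,3,4,5,6} 4
  if 0:z drops first: 4 orders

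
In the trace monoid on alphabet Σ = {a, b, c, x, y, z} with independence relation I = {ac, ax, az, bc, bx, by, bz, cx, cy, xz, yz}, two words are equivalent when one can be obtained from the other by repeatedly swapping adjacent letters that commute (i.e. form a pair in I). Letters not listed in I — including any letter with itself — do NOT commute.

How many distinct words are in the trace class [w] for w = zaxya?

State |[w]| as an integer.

10

drop 0:z onto floor
drop 1:a onto floor
drop 2:x onto floor
drop 3:y onto {1:a, 2:x}
drop 4:a onto {3:y}
ground layer = {0:z, 1:a, 2:x}
drop-orders for the pieces not yet dropped (sum over which currently-grounded one goes next):
  1 to go: {0} 1  {4} 1
  2 to go: {0,4} 2  {3,4} 1
  3 to go: {0,3,4} 3  {1,3,4} 1  {2,3,4} 1
  if 0:z drops first: 2 orders
  if 1:a drops first: 4 orders
  if 2:x drops first: 4 orders
heap linearizations: 10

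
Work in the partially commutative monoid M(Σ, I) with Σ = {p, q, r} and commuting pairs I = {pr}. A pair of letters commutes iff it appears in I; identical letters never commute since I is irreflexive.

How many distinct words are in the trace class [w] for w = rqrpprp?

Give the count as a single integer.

10

piece 0:r — minimal
piece 1:q rests on {0:r}
piece 2:r rests on {1:q}
piece 3:p rests on {1:q}
piece 4:p rests on {3:p}
piece 5:r rests on {2:r}
piece 6:p rests on {4:p}
minimal pieces: {0:r}
ways to finish when only these pieces remain (= sum over removing one remaining piece with nothing left below it):
  1 left: {5}→1  {6}→1
  2 left: {2,5}→1  {4,6}→1  {5,6}→2
  3 left: {2,5,6}→3  {3,4,6}→1  {4,5,6}→3
  4 left: {2,4,5,6}→6  {3,4,5,6}→4
  5 left: {2,3,4,5,6}→10
  placing 0:r first → 10 extensions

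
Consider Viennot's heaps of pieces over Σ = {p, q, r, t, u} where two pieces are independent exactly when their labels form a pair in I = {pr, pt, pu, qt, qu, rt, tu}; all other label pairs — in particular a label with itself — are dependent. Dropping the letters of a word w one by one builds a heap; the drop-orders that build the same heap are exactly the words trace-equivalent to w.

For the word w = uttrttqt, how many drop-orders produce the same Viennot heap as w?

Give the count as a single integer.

56

0(u) covers ∅
1(t) covers ∅
2(t) covers 1:t
3(r) covers 0:u
4(t) covers 2:t
5(t) covers 4:t
6(q) covers 3:r
7(t) covers 5:t
floor of heap: 0:u, 1:t
completions by unplaced set U, small U first (add the entries for U minus each lowest piece of U):
  |U|=1: {6}:1  {7}:1
  |U|=2: {3,6}:1  {5,7}:1  {6,7}:2
  |U|=3: {0,3,6}:1  {3,6,7}:3  {4,5,7}:1  {5,6,7}:3
  |U|=4: {0,3,6,7}:4  {2,4,5,7}:1  {3,5,6,7}:6  {4,5,6,7}:4
  |U|=5: {0,3,5,6,7}:10  {1,2,4,5,7}:1  {2,4,5,6,7}:5  {3,4,5,6,7}:10
  |U|=6: {0,3,4,5,6,7}:20  {1,2,4,5,6,7}:6  {2,3,4,5,6,7}:15
  start at 0(u): 21
  start at 1(t): 35
sum over floor = 56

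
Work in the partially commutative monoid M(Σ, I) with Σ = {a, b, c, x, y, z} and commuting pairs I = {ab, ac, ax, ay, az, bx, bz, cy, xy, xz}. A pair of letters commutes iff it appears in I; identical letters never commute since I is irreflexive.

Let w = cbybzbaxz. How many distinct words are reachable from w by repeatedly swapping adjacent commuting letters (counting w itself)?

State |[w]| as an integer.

drop 0:c onto floor
drop 1:b onto {0:c}
drop 2:y onto {1:b}
drop 3:b onto {2:y}
drop 4:z onto {2:y}
drop 5:b onto {3:b}
drop 6:a onto floor
drop 7:x onto {0:c}
drop 8:z onto {4:z}
ground layer = {0:c, 6:a}
drop-orders for the pieces not yet dropped (sum over which currently-grounded one goes next):
  1 to go: {5} 1  {6} 1  {7} 1  {8} 1
  2 to go: {3,5} 1  {4,8} 1  {5,6} 2  {5,7} 2  {5,8} 2  {6,7} 2  {6,8} 2  {7,8} 2
  3 to go: {3,5,6} 3  {3,5,7} 3  {3,5,8} 3  {4,5,8} 3  {4,6,8} 3  {4,7,8} 3  {5,6,7} 6  {5,6,8} 6  {5,7,8} 6  {6,7,8} 6
  4 to go: {3,4,5,8} 6  {3,5,6,7} 12  {3,5,6,8} 12  {3,5,7,8} 12  {4,5,6,8} 12  {4,5,7,8} 12  {4,6,7,8} 12  {5,6,7,8} 24
  5 to go: {2,3,4,5,8} 6  {3,4,5,6,8} 30  {3,4,5,7,8} 30  {3,5,6,7,8} 60  {4,5,6,7,8} 60
  6 to go: {1,2,3,4,5,8} 6  {2,3,4,5,6,8} 36  {2,3,4,5,7,8} 36  {3,4,5,6,7,8} 180
  7 to go: {1,2,3,4,5,6,8} 42  {1,2,3,4,5,7,8} 42  {2,3,4,5,6,7,8} 252
  if 0:c drops first: 336 orders
  if 6:a drops first: 42 orders
heap linearizations: 378

378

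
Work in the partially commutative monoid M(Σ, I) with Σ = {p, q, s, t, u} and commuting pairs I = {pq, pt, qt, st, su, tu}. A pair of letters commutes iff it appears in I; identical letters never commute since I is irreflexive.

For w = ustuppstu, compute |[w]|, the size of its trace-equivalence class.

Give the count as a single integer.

216

#0=u has no predecessor
#1=s has no predecessor
#2=t has no predecessor
#3=u depends on [0:u]
#4=p depends on [1:s, 3:u]
#5=p depends on [4:p]
#6=s depends on [5:p]
#7=t depends on [2:t]
#8=u depends on [5:p]
sources: [0:u, 1:s, 2:t]
N(rest) = Σ N(rest − s) over sources s of rest; N(one piece) = 1:
  size 1 → [6]=1  [7]=1  [8]=1
  size 2 → [2,7]=1  [6,7]=2  [6,8]=2  [7,8]=2
  size 3 → [2,6,7]=3  [2,7,8]=3  [5,6,8]=2  [6,7,8]=6
  size 4 → [2,6,7,8]=12  [4,5,6,8]=2  [5,6,7,8]=8
  size 5 → [1,4,5,6,8]=2  [2,5,6,7,8]=20  [3,4,5,6,8]=2  [4,5,6,7,8]=10
  size 6 → [0,3,4,5,6,8]=2  [1,3,4,5,6,8]=4  [1,4,5,6,7,8]=12  [2,4,5,6,7,8]=30  [3,4,5,6,7,8]=12
  size 7 → [0,1,3,4,5,6,8]=6  [0,3,4,5,6,7,8]=14  [1,2,4,5,6,7,8]=42  [1,3,4,5,6,7,8]=28  [2,3,4,5,6,7,8]=42
  first=0(u) contributes 112
  first=1(s) contributes 56
  first=2(t) contributes 48
|[w]| = 216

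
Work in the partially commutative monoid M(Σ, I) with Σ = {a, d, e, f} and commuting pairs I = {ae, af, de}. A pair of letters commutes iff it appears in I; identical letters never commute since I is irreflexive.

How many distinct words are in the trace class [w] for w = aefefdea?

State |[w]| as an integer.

piece 0:a — minimal
piece 1:e — minimal
piece 2:f rests on {1:e}
piece 3:e rests on {2:f}
piece 4:f rests on {3:e}
piece 5:d rests on {0:a, 4:f}
piece 6:e rests on {4:f}
piece 7:a rests on {5:d}
minimal pieces: {0:a, 1:e}
ways to finish when only these pieces remain (= sum over removing one remaining piece with nothing left below it):
  1 left: {6}→1  {7}→1
  2 left: {5,7}→1  {6,7}→2
  3 left: {0,5,7}→1  {5,6,7}→3
  4 left: {0,5,6,7}→4  {4,5,6,7}→3
  5 left: {0,4,5,6,7}→7  {3,4,5,6,7}→3
  6 left: {0,3,4,5,6,7}→10  {2,3,4,5,6,7}→3
  placing 0:a first → 3 extensions
  placing 1:e first → 13 extensions
total linear extensions = 16

16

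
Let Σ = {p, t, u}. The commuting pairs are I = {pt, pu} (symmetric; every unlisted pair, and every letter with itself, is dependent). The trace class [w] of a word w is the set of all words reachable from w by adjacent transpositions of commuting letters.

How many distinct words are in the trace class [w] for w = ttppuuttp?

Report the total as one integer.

84

piece 0:t — minimal
piece 1:t rests on {0:t}
piece 2:p — minimal
piece 3:p rests on {2:p}
piece 4:u rests on {1:t}
piece 5:u rests on {4:u}
piece 6:t rests on {5:u}
piece 7:t rests on {6:t}
piece 8:p rests on {3:p}
minimal pieces: {0:t, 2:p}
ways to finish when only these pieces remain (= sum over removing one remaining piece with nothing left below it):
  1 left: {7}→1  {8}→1
  2 left: {3,8}→1  {6,7}→1  {7,8}→2
  3 left: {2,3,8}→1  {3,7,8}→3  {5,6,7}→1  {6,7,8}→3
  4 left: {2,3,7,8}→4  {3,6,7,8}→6  {4,5,6,7}→1  {5,6,7,8}→4
  5 left: {1,4,5,6,7}→1  {2,3,6,7,8}→10  {3,5,6,7,8}→10  {4,5,6,7,8}→5
  6 left: {0,1,4,5,6,7}→1  {1,4,5,6,7,8}→6  {2,3,5,6,7,8}→20  {3,4,5,6,7,8}→15
  7 left: {0,1,4,5,6,7,8}→7  {1,3,4,5,6,7,8}→21  {2,3,4,5,6,7,8}→35
  placing 0:t first → 56 extensions
  placing 2:p first → 28 extensions
total linear extensions = 84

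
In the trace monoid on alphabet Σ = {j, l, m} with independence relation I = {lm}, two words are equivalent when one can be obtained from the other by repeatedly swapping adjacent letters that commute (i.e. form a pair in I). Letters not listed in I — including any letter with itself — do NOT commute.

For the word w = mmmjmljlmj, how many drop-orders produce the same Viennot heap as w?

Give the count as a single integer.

4

0(m) covers ∅
1(m) covers 0:m
2(m) covers 1:m
3(j) covers 2:m
4(m) covers 3:j
5(l) covers 3:j
6(j) covers 4:m, 5:l
7(l) covers 6:j
8(m) covers 6:j
9(j) covers 7:l, 8:m
floor of heap: 0:m
completions by unplaced set U, small U first (add the entries for U minus each lowest piece of U):
  |U|=1: {9}:1
  |U|=2: {7,9}:1  {8,9}:1
  |U|=3: {7,8,9}:2
  |U|=4: {6,7,8,9}:2
  |U|=5: {4,6,7,8,9}:2  {5,6,7,8,9}:2
  |U|=6: {4,5,6,7,8,9}:4
  |U|=7: {3,4,5,6,7,8,9}:4
  |U|=8: {2,3,4,5,6,7,8,9}:4
  start at 0(m): 4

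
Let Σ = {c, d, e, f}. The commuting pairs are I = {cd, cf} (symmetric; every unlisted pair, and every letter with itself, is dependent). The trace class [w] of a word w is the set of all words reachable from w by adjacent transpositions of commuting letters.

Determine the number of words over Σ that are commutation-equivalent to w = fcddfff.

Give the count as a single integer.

7

piece 0:f — minimal
piece 1:c — minimal
piece 2:d rests on {0:f}
piece 3:d rests on {2:d}
piece 4:f rests on {3:d}
piece 5:f rests on {4:f}
piece 6:f rests on {5:f}
minimal pieces: {0:f, 1:c}
ways to finish when only these pieces remain (= sum over removing one remaining piece with nothing left below it):
  1 left: {1}→1  {6}→1
  2 left: {1,6}→2  {5,6}→1
  3 left: {1,5,6}→3  {4,5,6}→1
  4 left: {1,4,5,6}→4  {3,4,5,6}→1
  5 left: {1,3,4,5,6}→5  {2,3,4,5,6}→1
  placing 0:f first → 6 extensions
  placing 1:c first → 1 extensions
total linear extensions = 7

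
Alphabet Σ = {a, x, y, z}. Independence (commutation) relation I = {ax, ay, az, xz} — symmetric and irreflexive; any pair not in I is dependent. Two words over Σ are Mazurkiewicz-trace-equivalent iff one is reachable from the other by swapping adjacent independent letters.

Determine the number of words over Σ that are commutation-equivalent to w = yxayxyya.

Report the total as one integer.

#0=y has no predecessor
#1=x depends on [0:y]
#2=a has no predecessor
#3=y depends on [1:x]
#4=x depends on [3:y]
#5=y depends on [4:x]
#6=y depends on [5:y]
#7=a depends on [2:a]
sources: [0:y, 2:a]
N(rest) = Σ N(rest − s) over sources s of rest; N(one piece) = 1:
  size 1 → [6]=1  [7]=1
  size 2 → [2,7]=1  [5,6]=1  [6,7]=2
  size 3 → [2,6,7]=3  [4,5,6]=1  [5,6,7]=3
  size 4 → [2,5,6,7]=6  [3,4,5,6]=1  [4,5,6,7]=4
  size 5 → [1,3,4,5,6]=1  [2,4,5,6,7]=10  [3,4,5,6,7]=5
  size 6 → [0,1,3,4,5,6]=1  [1,3,4,5,6,7]=6  [2,3,4,5,6,7]=15
  first=0(y) contributes 21
  first=2(a) contributes 7
|[w]| = 28

28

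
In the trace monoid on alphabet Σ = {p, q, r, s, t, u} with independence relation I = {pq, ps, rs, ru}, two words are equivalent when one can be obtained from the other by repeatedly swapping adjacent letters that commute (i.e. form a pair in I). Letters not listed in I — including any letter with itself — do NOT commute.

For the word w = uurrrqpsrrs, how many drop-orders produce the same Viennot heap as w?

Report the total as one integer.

160

0(u) covers ∅
1(u) covers 0:u
2(r) covers ∅
3(r) covers 2:r
4(r) covers 3:r
5(q) covers 1:u, 4:r
6(p) covers 1:u, 4:r
7(s) covers 5:q
8(r) covers 5:q, 6:p
9(r) covers 8:r
10(s) covers 7:s
floor of heap: 0:u, 2:r
completions by unplaced set U, small U first (add the entries for U minus each lowest piece of U):
  |U|=1: {9}:1  {10}:1
  |U|=2: {7,10}:1  {8,9}:1  {9,10}:2
  |U|=3: {6,8,9}:1  {7,9,10}:3  {8,9,10}:3
  |U|=4: {6,8,9,10}:4  {7,8,9,10}:6
  |U|=5: {5,7,8,9,10}:6  {6,7,8,9,10}:10
  |U|=6: {5,6,7,8,9,10}:16
  |U|=7: {1,5,6,7,8,9,10}:16  {4,5,6,7,8,9,10}:16
  |U|=8: {0,1,5,6,7,8,9,10}:16  {1,4,5,6,7,8,9,10}:32  {3,4,5,6,7,8,9,10}:16
  |U|=9: {0,1,4,5,6,7,8,9,10}:48  {1,3,4,5,6,7,8,9,10}:48  {2,3,4,5,6,7,8,9,10}:16
  start at 0(u): 64
  start at 2(r): 96
sum over floor = 160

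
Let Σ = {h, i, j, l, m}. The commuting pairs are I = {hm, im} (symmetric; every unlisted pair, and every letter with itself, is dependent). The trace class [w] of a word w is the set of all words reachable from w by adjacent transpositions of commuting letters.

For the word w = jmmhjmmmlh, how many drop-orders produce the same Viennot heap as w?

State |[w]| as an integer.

piece 0:j — minimal
piece 1:m rests on {0:j}
piece 2:m rests on {1:m}
piece 3:h rests on {0:j}
piece 4:j rests on {2:m, 3:h}
piece 5:m rests on {4:j}
piece 6:m rests on {5:m}
piece 7:m rests on {6:m}
piece 8:l rests on {7:m}
piece 9:h rests on {8:l}
minimal pieces: {0:j}
ways to finish when only these pieces remain (= sum over removing one remaining piece with nothing left below it):
  1 left: {9}→1
  2 left: {8,9}→1
  3 left: {7,8,9}→1
  4 left: {6,7,8,9}→1
  5 left: {5,6,7,8,9}→1
  6 left: {4,5,6,7,8,9}→1
  7 left: {2,4,5,6,7,8,9}→1  {3,4,5,6,7,8,9}→1
  8 left: {1,2,4,5,6,7,8,9}→1  {2,3,4,5,6,7,8,9}→2
  placing 0:j first → 3 extensions

3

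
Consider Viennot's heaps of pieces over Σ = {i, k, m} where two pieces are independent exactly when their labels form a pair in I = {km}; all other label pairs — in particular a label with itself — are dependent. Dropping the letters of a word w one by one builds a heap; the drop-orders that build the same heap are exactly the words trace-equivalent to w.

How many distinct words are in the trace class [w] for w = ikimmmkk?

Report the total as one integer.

piece 0:i — minimal
piece 1:k rests on {0:i}
piece 2:i rests on {1:k}
piece 3:m rests on {2:i}
piece 4:m rests on {3:m}
piece 5:m rests on {4:m}
piece 6:k rests on {2:i}
piece 7:k rests on {6:k}
minimal pieces: {0:i}
ways to finish when only these pieces remain (= sum over removing one remaining piece with nothing left below it):
  1 left: {5}→1  {7}→1
  2 left: {4,5}→1  {5,7}→2  {6,7}→1
  3 left: {3,4,5}→1  {4,5,7}→3  {5,6,7}→3
  4 left: {3,4,5,7}→4  {4,5,6,7}→6
  5 left: {3,4,5,6,7}→10
  6 left: {2,3,4,5,6,7}→10
  placing 0:i first → 10 extensions

10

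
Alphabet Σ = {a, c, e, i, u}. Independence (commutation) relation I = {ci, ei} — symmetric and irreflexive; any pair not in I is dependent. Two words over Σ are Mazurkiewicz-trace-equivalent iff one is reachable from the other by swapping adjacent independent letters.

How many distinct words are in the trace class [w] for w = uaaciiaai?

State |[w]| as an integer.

3

#0=u has no predecessor
#1=a depends on [0:u]
#2=a depends on [1:a]
#3=c depends on [2:a]
#4=i depends on [2:a]
#5=i depends on [4:i]
#6=a depends on [3:c, 5:i]
#7=a depends on [6:a]
#8=i depends on [7:a]
sources: [0:u]
N(rest) = Σ N(rest − s) over sources s of rest; N(one piece) = 1:
  size 1 → [8]=1
  size 2 → [7,8]=1
  size 3 → [6,7,8]=1
  size 4 → [3,6,7,8]=1  [5,6,7,8]=1
  size 5 → [3,5,6,7,8]=2  [4,5,6,7,8]=1
  size 6 → [3,4,5,6,7,8]=3
  size 7 → [2,3,4,5,6,7,8]=3
  first=0(u) contributes 3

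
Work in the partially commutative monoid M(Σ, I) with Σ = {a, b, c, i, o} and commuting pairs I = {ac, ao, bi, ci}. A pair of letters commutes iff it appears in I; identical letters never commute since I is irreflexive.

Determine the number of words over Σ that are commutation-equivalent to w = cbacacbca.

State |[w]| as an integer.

12

piece 0:c — minimal
piece 1:b rests on {0:c}
piece 2:a rests on {1:b}
piece 3:c rests on {1:b}
piece 4:a rests on {2:a}
piece 5:c rests on {3:c}
piece 6:b rests on {4:a, 5:c}
piece 7:c rests on {6:b}
piece 8:a rests on {6:b}
minimal pieces: {0:c}
ways to finish when only these pieces remain (= sum over removing one remaining piece with nothing left below it):
  1 left: {7}→1  {8}→1
  2 left: {7,8}→2
  3 left: {6,7,8}→2
  4 left: {4,6,7,8}→2  {5,6,7,8}→2
  5 left: {2,4,6,7,8}→2  {3,5,6,7,8}→2  {4,5,6,7,8}→4
  6 left: {2,4,5,6,7,8}→6  {3,4,5,6,7,8}→6
  7 left: {2,3,4,5,6,7,8}→12
  placing 0:c first → 12 extensions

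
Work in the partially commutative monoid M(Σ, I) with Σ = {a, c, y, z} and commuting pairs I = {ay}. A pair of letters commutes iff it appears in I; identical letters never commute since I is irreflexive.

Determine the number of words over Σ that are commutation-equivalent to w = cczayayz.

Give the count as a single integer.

piece 0:c — minimal
piece 1:c rests on {0:c}
piece 2:z rests on {1:c}
piece 3:a rests on {2:z}
piece 4:y rests on {2:z}
piece 5:a rests on {3:a}
piece 6:y rests on {4:y}
piece 7:z rests on {5:a, 6:y}
minimal pieces: {0:c}
ways to finish when only these pieces remain (= sum over removing one remaining piece with nothing left below it):
  1 left: {7}→1
  2 left: {5,7}→1  {6,7}→1
  3 left: {3,5,7}→1  {4,6,7}→1  {5,6,7}→2
  4 left: {3,5,6,7}→3  {4,5,6,7}→3
  5 left: {3,4,5,6,7}→6
  6 left: {2,3,4,5,6,7}→6
  placing 0:c first → 6 extensions

6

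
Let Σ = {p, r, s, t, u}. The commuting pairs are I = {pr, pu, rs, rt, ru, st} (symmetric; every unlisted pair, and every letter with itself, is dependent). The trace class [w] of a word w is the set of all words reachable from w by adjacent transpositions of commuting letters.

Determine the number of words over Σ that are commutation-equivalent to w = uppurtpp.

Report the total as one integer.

drop 0:u onto floor
drop 1:p onto floor
drop 2:p onto {1:p}
drop 3:u onto {0:u}
drop 4:r onto floor
drop 5:t onto {2:p, 3:u}
drop 6:p onto {5:t}
drop 7:p onto {6:p}
ground layer = {0:u, 1:p, 4:r}
drop-orders for the pieces not yet dropped (sum over which currently-grounded one goes next):
  1 to go: {4} 1  {7} 1
  2 to go: {4,7} 2  {6,7} 1
  3 to go: {4,6,7} 3  {5,6,7} 1
  4 to go: {2,5,6,7} 1  {3,5,6,7} 1  {4,5,6,7} 4
  5 to go: {0,3,5,6,7} 1  {1,2,5,6,7} 1  {2,3,5,6,7} 2  {2,4,5,6,7} 5  {3,4,5,6,7} 5
  6 to go: {0,2,3,5,6,7} 3  {0,3,4,5,6,7} 6  {1,2,3,5,6,7} 3  {1,2,4,5,6,7} 6  {2,3,4,5,6,7} 12
  if 0:u drops first: 21 orders
  if 1:p drops first: 21 orders
  if 4:r drops first: 6 orders
heap linearizations: 48

48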